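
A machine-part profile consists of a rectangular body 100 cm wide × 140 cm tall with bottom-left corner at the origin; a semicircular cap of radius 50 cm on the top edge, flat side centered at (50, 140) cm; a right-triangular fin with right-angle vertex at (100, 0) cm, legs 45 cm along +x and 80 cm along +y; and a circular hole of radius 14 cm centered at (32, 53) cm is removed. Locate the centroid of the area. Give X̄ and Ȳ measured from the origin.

rectangular body: A = 100 × 140 = 14000.00, centroid at (50.00, 70.00).
semicircular top: A = ½π·50² = 3926.99, centroid at (50.00, 161.22).
triangular fin: A = ½·45·80 = 1800.00, centroid at (115.00, 26.67).
hole: A = −π·14² = -615.75, centroid at (32.00, 53.00).
ΣA = 19111.24 cm², ΣAX̄ = 1083645.47 cm³, ΣAȲ = 1628477.18 cm³.
X̄ = 1083645.47/19111.24 = 56.70 cm; Ȳ = 1628477.18/19111.24 = 85.21 cm.

X̄ = 56.70 cm, Ȳ = 85.21 cm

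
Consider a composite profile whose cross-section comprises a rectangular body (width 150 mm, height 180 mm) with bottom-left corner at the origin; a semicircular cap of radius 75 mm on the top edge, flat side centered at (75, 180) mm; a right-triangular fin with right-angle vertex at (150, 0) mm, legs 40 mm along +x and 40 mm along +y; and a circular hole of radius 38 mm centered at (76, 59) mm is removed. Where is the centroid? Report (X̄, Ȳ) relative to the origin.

Part | A | x̄ᵢ | ȳᵢ | A·x̄ᵢ | A·ȳᵢ
rectangular body | 27000.00 | 75.00 | 90.00 | 2025000.00 | 2430000.00
semicircular top | 8835.73 | 75.00 | 211.83 | 662679.70 | 1871681.28
triangular fin | 800.00 | 163.33 | 13.33 | 130666.67 | 10666.67
hole | -4536.46 | 76.00 | 59.00 | -344770.94 | -267651.13
Σ | 32099.27 |  |  | 2473575.42 | 4044696.82
X̄ = 2473575.42 / 32099.27 = 77.06 mm
Ȳ = 4044696.82 / 32099.27 = 126.01 mm

X̄ = 77.06 mm, Ȳ = 126.01 mm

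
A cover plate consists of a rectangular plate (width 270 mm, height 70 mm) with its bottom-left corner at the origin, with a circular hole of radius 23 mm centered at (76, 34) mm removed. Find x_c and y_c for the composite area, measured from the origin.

x_c = 140.69 mm, y_c = 35.10 mm

plate: A = 270 × 70 = 18900.00, centroid at (135.00, 35.00).
hole: A = −π·23² = -1661.90, centroid at (76.00, 34.00).
ΣA = 17238.10 mm², ΣAx_c = 2425195.41 mm³, ΣAy_c = 604995.31 mm³.
x_c = 2425195.41/17238.10 = 140.69 mm; y_c = 604995.31/17238.10 = 35.10 mm.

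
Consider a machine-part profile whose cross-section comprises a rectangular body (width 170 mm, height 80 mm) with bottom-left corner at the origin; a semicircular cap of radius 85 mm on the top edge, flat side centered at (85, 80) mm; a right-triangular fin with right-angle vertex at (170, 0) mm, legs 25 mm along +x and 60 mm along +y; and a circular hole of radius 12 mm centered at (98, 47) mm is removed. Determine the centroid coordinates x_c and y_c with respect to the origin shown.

x_c = 87.54 mm, y_c = 73.48 mm

rectangular body: A = 170 × 80 = 13600.00, centroid at (85.00, 40.00).
semicircular top: A = ½π·85² = 11349.00, centroid at (85.00, 116.08).
triangular fin: A = ½·25·60 = 750.00, centroid at (178.33, 20.00).
hole: A = −π·12² = -452.39, centroid at (98.00, 47.00).
ΣA = 25246.61 mm², ΣAx_c = 2210081.14 mm³, ΣAy_c = 1855074.64 mm³.
x_c = 2210081.14/25246.61 = 87.54 mm; y_c = 1855074.64/25246.61 = 73.48 mm.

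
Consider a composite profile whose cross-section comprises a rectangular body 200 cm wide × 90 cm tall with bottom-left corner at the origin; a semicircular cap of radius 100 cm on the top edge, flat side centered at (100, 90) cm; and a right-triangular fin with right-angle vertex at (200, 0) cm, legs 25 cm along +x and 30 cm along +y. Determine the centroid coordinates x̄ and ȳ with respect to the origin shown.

rectangular body: A = 200 × 90 = 18000.00, centroid at (100.00, 45.00).
semicircular top: A = ½π·100² = 15707.96, centroid at (100.00, 132.44).
triangular fin: A = ½·25·30 = 375.00, centroid at (208.33, 10.00).
ΣA = 34082.96 cm²
ΣAx̄ = (18000.00)(100.00) + (15707.96)(100.00) + (375.00)(208.33) = 3448921.33 cm³
ΣAȳ = (18000.00)(45.00) + (15707.96)(132.44) + (375.00)(10.00) = 2894133.36 cm³
x̄ = 3448921.33 / 34082.96 = 101.19 cm
ȳ = 2894133.36 / 34082.96 = 84.91 cm

x̄ = 101.19 cm, ȳ = 84.91 cm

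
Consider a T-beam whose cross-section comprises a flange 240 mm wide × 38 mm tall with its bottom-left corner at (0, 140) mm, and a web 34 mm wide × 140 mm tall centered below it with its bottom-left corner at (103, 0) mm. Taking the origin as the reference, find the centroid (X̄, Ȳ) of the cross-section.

X̄ = 120.00 mm, Ȳ = 128.48 mm

web: A = 34 × 140 = 4760.00, centroid at (120.00, 70.00).
flange: A = 240 × 38 = 9120.00, centroid at (120.00, 159.00).
ΣA = 13880.00 mm²
ΣAX̄ = (4760.00)(120.00) + (9120.00)(120.00) = 1665600.00 mm³
ΣAȲ = (4760.00)(70.00) + (9120.00)(159.00) = 1783280.00 mm³
X̄ = 1665600.00 / 13880.00 = 120.00 mm
Ȳ = 1783280.00 / 13880.00 = 128.48 mm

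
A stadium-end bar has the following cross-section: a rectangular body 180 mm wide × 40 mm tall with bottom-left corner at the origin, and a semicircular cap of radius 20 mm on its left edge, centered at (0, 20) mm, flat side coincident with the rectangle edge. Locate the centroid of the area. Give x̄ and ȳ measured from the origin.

x̄ = 82.10 mm, ȳ = 20.00 mm

rectangular body: A = 180 × 40 = 7200.00, centroid at (90.00, 20.00).
semicircular end: A = ½π·20² = 628.32, centroid at (-8.49, 20.00).
ΣA = 7828.32 mm²
ΣAx̄ = (7200.00)(90.00) + (628.32)(-8.49) = 642666.67 mm³
ΣAȳ = (7200.00)(20.00) + (628.32)(20.00) = 156566.37 mm³
x̄ = 642666.67 / 7828.32 = 82.10 mm
ȳ = 156566.37 / 7828.32 = 20.00 mm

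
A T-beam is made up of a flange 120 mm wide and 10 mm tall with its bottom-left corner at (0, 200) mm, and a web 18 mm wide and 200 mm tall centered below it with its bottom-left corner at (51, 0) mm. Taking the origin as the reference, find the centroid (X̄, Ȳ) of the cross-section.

web: A = 18 × 200 = 3600.00, centroid at (60.00, 100.00).
flange: A = 120 × 10 = 1200.00, centroid at (60.00, 205.00).
ΣA = 4800.00 mm², ΣAX̄ = 288000.00 mm³, ΣAȲ = 606000.00 mm³.
X̄ = 288000.00/4800.00 = 60.00 mm; Ȳ = 606000.00/4800.00 = 126.25 mm.

X̄ = 60.00 mm, Ȳ = 126.25 mm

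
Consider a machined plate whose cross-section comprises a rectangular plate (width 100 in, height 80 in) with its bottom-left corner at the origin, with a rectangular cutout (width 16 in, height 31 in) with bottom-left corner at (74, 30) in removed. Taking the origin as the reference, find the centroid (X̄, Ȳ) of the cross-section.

X̄ = 47.88 in, Ȳ = 39.64 in

plate: A = 100 × 80 = 8000.00, centroid at (50.00, 40.00).
hole: A = −(16 × 31) = -496.00, centroid at (82.00, 45.50).
ΣA = 7504.00 in²
ΣAX̄ = (8000.00)(50.00) + (-496.00)(82.00) = 359328.00 in³
ΣAȲ = (8000.00)(40.00) + (-496.00)(45.50) = 297432.00 in³
X̄ = 359328.00 / 7504.00 = 47.88 in
Ȳ = 297432.00 / 7504.00 = 39.64 in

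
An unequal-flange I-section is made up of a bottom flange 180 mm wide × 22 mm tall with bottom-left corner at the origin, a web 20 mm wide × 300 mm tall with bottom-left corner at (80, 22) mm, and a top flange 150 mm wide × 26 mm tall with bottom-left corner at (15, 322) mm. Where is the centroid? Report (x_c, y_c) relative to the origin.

Part | A | x̄ᵢ | ȳᵢ | A·x̄ᵢ | A·ȳᵢ
bottom flange | 3960.00 | 90.00 | 11.00 | 356400.00 | 43560.00
web | 6000.00 | 90.00 | 172.00 | 540000.00 | 1032000.00
top flange | 3900.00 | 90.00 | 335.00 | 351000.00 | 1306500.00
Σ | 13860.00 |  |  | 1247400.00 | 2382060.00
x_c = 1247400.00 / 13860.00 = 90.00 mm
y_c = 2382060.00 / 13860.00 = 171.87 mm

x_c = 90.00 mm, y_c = 171.87 mm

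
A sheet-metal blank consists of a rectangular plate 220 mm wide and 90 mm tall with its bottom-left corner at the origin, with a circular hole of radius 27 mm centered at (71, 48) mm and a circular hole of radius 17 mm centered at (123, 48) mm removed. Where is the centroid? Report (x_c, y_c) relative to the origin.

plate: A = 220 × 90 = 19800.00, centroid at (110.00, 45.00).
hole 1: A = −π·27² = -2290.22, centroid at (71.00, 48.00).
hole 2: A = −π·17² = -907.92, centroid at (123.00, 48.00).
ΣA = 16601.86 mm²
ΣAx_c = (19800.00)(110.00) + (-2290.22)(71.00) + (-907.92)(123.00) = 1903720.11 mm³
ΣAy_c = (19800.00)(45.00) + (-2290.22)(48.00) + (-907.92)(48.00) = 737489.22 mm³
x_c = 1903720.11 / 16601.86 = 114.67 mm
y_c = 737489.22 / 16601.86 = 44.42 mm

x_c = 114.67 mm, y_c = 44.42 mm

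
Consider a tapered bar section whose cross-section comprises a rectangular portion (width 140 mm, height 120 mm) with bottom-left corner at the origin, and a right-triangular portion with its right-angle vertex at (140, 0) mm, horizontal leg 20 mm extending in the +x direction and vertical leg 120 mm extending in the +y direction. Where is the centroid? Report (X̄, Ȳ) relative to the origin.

rectangular portion: A = 140 × 120 = 16800.00, centroid at (70.00, 60.00).
triangular portion: A = ½·20·120 = 1200.00, centroid at (146.67, 40.00).
ΣA = 18000.00 mm²
ΣAX̄ = (16800.00)(70.00) + (1200.00)(146.67) = 1352000.00 mm³
ΣAȲ = (16800.00)(60.00) + (1200.00)(40.00) = 1056000.00 mm³
X̄ = 1352000.00 / 18000.00 = 75.11 mm
Ȳ = 1056000.00 / 18000.00 = 58.67 mm

X̄ = 75.11 mm, Ȳ = 58.67 mm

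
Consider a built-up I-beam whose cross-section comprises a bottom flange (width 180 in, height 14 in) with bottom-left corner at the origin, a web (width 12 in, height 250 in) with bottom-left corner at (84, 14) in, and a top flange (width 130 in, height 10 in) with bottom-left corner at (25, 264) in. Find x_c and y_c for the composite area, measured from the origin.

Part | A | x̄ᵢ | ȳᵢ | A·x̄ᵢ | A·ȳᵢ
bottom flange | 2520.00 | 90.00 | 7.00 | 226800.00 | 17640.00
web | 3000.00 | 90.00 | 139.00 | 270000.00 | 417000.00
top flange | 1300.00 | 90.00 | 269.00 | 117000.00 | 349700.00
Σ | 6820.00 |  |  | 613800.00 | 784340.00
x_c = 613800.00 / 6820.00 = 90.00 in
y_c = 784340.00 / 6820.00 = 115.01 in

x_c = 90.00 in, y_c = 115.01 in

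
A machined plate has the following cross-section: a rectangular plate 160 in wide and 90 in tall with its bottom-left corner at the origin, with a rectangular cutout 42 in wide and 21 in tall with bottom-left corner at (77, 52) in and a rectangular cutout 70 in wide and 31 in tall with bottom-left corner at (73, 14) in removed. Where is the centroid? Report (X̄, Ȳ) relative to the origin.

X̄ = 73.25 in, Ȳ = 46.60 in

plate: A = 160 × 90 = 14400.00, centroid at (80.00, 45.00).
hole 1: A = −(42 × 21) = -882.00, centroid at (98.00, 62.50).
hole 2: A = −(70 × 31) = -2170.00, centroid at (108.00, 29.50).
ΣA = 11348.00 in², ΣAX̄ = 831204.00 in³, ΣAȲ = 528860.00 in³.
X̄ = 831204.00/11348.00 = 73.25 in; Ȳ = 528860.00/11348.00 = 46.60 in.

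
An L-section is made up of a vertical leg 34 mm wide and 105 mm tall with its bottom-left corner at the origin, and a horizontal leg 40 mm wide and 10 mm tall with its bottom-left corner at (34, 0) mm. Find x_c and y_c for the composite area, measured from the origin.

x_c = 20.73 mm, y_c = 47.71 mm

vertical leg: A = 34 × 105 = 3570.00, centroid at (17.00, 52.50).
horizontal leg: A = 40 × 10 = 400.00, centroid at (54.00, 5.00).
ΣA = 3970.00 mm²
ΣAx_c = (3570.00)(17.00) + (400.00)(54.00) = 82290.00 mm³
ΣAy_c = (3570.00)(52.50) + (400.00)(5.00) = 189425.00 mm³
x_c = 82290.00 / 3970.00 = 20.73 mm
y_c = 189425.00 / 3970.00 = 47.71 mm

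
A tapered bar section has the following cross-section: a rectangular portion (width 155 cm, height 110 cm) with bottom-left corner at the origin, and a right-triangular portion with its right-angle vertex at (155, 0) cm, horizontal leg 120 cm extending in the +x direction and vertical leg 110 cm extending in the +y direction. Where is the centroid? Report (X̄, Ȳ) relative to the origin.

rectangular portion: A = 155 × 110 = 17050.00, centroid at (77.50, 55.00).
triangular portion: A = ½·120·110 = 6600.00, centroid at (195.00, 36.67).
ΣA = 23650.00 cm², ΣAX̄ = 2608375.00 cm³, ΣAȲ = 1179750.00 cm³.
X̄ = 2608375.00/23650.00 = 110.29 cm; Ȳ = 1179750.00/23650.00 = 49.88 cm.

X̄ = 110.29 cm, Ȳ = 49.88 cm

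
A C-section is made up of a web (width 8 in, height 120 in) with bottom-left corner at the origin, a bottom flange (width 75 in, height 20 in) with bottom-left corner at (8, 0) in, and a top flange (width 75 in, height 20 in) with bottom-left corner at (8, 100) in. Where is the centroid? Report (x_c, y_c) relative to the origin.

Part | A | x̄ᵢ | ȳᵢ | A·x̄ᵢ | A·ȳᵢ
web | 960.00 | 4.00 | 60.00 | 3840.00 | 57600.00
bottom flange | 1500.00 | 45.50 | 10.00 | 68250.00 | 15000.00
top flange | 1500.00 | 45.50 | 110.00 | 68250.00 | 165000.00
Σ | 3960.00 |  |  | 140340.00 | 237600.00
x_c = 140340.00 / 3960.00 = 35.44 in
y_c = 237600.00 / 3960.00 = 60.00 in

x_c = 35.44 in, y_c = 60.00 in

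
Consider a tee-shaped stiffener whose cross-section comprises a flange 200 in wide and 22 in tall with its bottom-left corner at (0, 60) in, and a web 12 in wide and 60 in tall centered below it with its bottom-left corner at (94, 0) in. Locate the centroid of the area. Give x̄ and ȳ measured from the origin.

x̄ = 100.00 in, ȳ = 65.23 in

web: A = 12 × 60 = 720.00, centroid at (100.00, 30.00).
flange: A = 200 × 22 = 4400.00, centroid at (100.00, 71.00).
ΣA = 5120.00 in²
ΣAx̄ = (720.00)(100.00) + (4400.00)(100.00) = 512000.00 in³
ΣAȳ = (720.00)(30.00) + (4400.00)(71.00) = 334000.00 in³
x̄ = 512000.00 / 5120.00 = 100.00 in
ȳ = 334000.00 / 5120.00 = 65.23 in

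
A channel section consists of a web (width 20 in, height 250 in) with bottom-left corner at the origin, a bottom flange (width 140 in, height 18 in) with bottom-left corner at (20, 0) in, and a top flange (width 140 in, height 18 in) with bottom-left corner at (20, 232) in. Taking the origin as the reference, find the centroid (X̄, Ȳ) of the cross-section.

web: A = 20 × 250 = 5000.00, centroid at (10.00, 125.00).
bottom flange: A = 140 × 18 = 2520.00, centroid at (90.00, 9.00).
top flange: A = 140 × 18 = 2520.00, centroid at (90.00, 241.00).
ΣA = 10040.00 in²
ΣAX̄ = (5000.00)(10.00) + (2520.00)(90.00) + (2520.00)(90.00) = 503600.00 in³
ΣAȲ = (5000.00)(125.00) + (2520.00)(9.00) + (2520.00)(241.00) = 1255000.00 in³
X̄ = 503600.00 / 10040.00 = 50.16 in
Ȳ = 1255000.00 / 10040.00 = 125.00 in

X̄ = 50.16 in, Ȳ = 125.00 in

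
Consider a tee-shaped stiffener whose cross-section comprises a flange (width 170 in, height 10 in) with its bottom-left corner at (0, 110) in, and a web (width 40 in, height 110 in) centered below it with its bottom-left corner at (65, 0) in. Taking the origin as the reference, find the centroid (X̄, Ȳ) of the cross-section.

X̄ = 85.00 in, Ȳ = 71.72 in

web: A = 40 × 110 = 4400.00, centroid at (85.00, 55.00).
flange: A = 170 × 10 = 1700.00, centroid at (85.00, 115.00).
ΣA = 6100.00 in², ΣAX̄ = 518500.00 in³, ΣAȲ = 437500.00 in³.
X̄ = 518500.00/6100.00 = 85.00 in; Ȳ = 437500.00/6100.00 = 71.72 in.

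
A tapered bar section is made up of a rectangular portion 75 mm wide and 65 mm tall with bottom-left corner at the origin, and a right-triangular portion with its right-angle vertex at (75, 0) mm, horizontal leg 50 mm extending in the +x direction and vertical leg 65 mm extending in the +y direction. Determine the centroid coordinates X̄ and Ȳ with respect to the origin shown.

X̄ = 51.04 mm, Ȳ = 29.79 mm

rectangular portion: A = 75 × 65 = 4875.00, centroid at (37.50, 32.50).
triangular portion: A = ½·50·65 = 1625.00, centroid at (91.67, 21.67).
ΣA = 6500.00 mm², ΣAX̄ = 331770.83 mm³, ΣAȲ = 193645.83 mm³.
X̄ = 331770.83/6500.00 = 51.04 mm; Ȳ = 193645.83/6500.00 = 29.79 mm.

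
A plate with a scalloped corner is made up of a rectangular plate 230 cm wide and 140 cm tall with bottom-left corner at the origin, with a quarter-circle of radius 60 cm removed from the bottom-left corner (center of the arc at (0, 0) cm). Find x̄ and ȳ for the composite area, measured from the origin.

plate: A = 230 × 140 = 32200.00, centroid at (115.00, 70.00).
removed quarter-circle: A = −¼π·60² = -2827.43, centroid at (25.46, 25.46).
ΣA = 29372.57 cm²
ΣAx̄ = (32200.00)(115.00) + (-2827.43)(25.46) = 3631000.00 cm³
ΣAȳ = (32200.00)(70.00) + (-2827.43)(25.46) = 2182000.00 cm³
x̄ = 3631000.00 / 29372.57 = 123.62 cm
ȳ = 2182000.00 / 29372.57 = 74.29 cm

x̄ = 123.62 cm, ȳ = 74.29 cm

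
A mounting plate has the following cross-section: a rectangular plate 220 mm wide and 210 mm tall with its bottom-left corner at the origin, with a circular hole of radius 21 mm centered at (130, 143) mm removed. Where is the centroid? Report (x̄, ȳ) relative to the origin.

x̄ = 109.38 mm, ȳ = 103.83 mm

Part | A | x̄ᵢ | ȳᵢ | A·x̄ᵢ | A·ȳᵢ
plate | 46200.00 | 110.00 | 105.00 | 5082000.00 | 4851000.00
hole | -1385.44 | 130.00 | 143.00 | -180107.51 | -198118.26
Σ | 44814.56 |  |  | 4901892.49 | 4652881.74
x̄ = 4901892.49 / 44814.56 = 109.38 mm
ȳ = 4652881.74 / 44814.56 = 103.83 mm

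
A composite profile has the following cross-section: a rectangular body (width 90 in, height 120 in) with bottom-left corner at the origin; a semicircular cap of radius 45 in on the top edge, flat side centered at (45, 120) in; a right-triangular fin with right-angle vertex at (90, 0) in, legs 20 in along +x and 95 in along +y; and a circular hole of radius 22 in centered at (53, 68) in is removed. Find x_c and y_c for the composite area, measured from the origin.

rectangular body: A = 90 × 120 = 10800.00, centroid at (45.00, 60.00).
semicircular top: A = ½π·45² = 3180.86, centroid at (45.00, 139.10).
triangular fin: A = ½·20·95 = 950.00, centroid at (96.67, 31.67).
hole: A = −π·22² = -1520.53, centroid at (53.00, 68.00).
ΣA = 13410.33 in², ΣAx_c = 640384.01 in³, ΣAy_c = 1017140.74 in³.
x_c = 640384.01/13410.33 = 47.75 in; y_c = 1017140.74/13410.33 = 75.85 in.

x_c = 47.75 in, y_c = 75.85 in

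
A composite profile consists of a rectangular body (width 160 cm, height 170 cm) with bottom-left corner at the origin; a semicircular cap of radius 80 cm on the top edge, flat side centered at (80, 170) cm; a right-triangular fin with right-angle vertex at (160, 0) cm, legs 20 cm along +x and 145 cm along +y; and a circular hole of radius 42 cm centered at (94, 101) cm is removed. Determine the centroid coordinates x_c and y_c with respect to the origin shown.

x_c = 81.45 cm, y_c = 116.78 cm

Part | A | x̄ᵢ | ȳᵢ | A·x̄ᵢ | A·ȳᵢ
rectangular body | 27200.00 | 80.00 | 85.00 | 2176000.00 | 2312000.00
semicircular top | 10053.10 | 80.00 | 203.95 | 804247.72 | 2050359.74
triangular fin | 1450.00 | 166.67 | 48.33 | 241666.67 | 70083.33
hole | -5541.77 | 94.00 | 101.00 | -520926.33 | -559718.71
Σ | 33161.33 |  |  | 2700988.06 | 3872724.36
x_c = 2700988.06 / 33161.33 = 81.45 cm
y_c = 3872724.36 / 33161.33 = 116.78 cm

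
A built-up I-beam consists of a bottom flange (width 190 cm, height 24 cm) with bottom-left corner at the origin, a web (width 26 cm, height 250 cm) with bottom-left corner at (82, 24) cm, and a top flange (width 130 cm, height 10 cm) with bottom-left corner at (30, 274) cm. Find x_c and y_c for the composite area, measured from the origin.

bottom flange: A = 190 × 24 = 4560.00, centroid at (95.00, 12.00).
web: A = 26 × 250 = 6500.00, centroid at (95.00, 149.00).
top flange: A = 130 × 10 = 1300.00, centroid at (95.00, 279.00).
ΣA = 12360.00 cm², ΣAx_c = 1174200.00 cm³, ΣAy_c = 1385920.00 cm³.
x_c = 1174200.00/12360.00 = 95.00 cm; y_c = 1385920.00/12360.00 = 112.13 cm.

x_c = 95.00 cm, y_c = 112.13 cm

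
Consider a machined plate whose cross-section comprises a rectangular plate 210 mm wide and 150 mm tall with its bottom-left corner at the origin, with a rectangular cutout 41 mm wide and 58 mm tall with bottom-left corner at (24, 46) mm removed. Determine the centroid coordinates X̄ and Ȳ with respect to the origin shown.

Part | A | x̄ᵢ | ȳᵢ | A·x̄ᵢ | A·ȳᵢ
plate | 31500.00 | 105.00 | 75.00 | 3307500.00 | 2362500.00
hole | -2378.00 | 44.50 | 75.00 | -105821.00 | -178350.00
Σ | 29122.00 |  |  | 3201679.00 | 2184150.00
X̄ = 3201679.00 / 29122.00 = 109.94 mm
Ȳ = 2184150.00 / 29122.00 = 75.00 mm

X̄ = 109.94 mm, Ȳ = 75.00 mm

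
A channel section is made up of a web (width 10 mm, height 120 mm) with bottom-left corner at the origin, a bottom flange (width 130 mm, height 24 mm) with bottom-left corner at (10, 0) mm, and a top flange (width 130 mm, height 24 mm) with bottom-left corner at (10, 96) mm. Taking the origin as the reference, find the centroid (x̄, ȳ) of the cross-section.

x̄ = 63.71 mm, ȳ = 60.00 mm

web: A = 10 × 120 = 1200.00, centroid at (5.00, 60.00).
bottom flange: A = 130 × 24 = 3120.00, centroid at (75.00, 12.00).
top flange: A = 130 × 24 = 3120.00, centroid at (75.00, 108.00).
ΣA = 7440.00 mm²
ΣAx̄ = (1200.00)(5.00) + (3120.00)(75.00) + (3120.00)(75.00) = 474000.00 mm³
ΣAȳ = (1200.00)(60.00) + (3120.00)(12.00) + (3120.00)(108.00) = 446400.00 mm³
x̄ = 474000.00 / 7440.00 = 63.71 mm
ȳ = 446400.00 / 7440.00 = 60.00 mm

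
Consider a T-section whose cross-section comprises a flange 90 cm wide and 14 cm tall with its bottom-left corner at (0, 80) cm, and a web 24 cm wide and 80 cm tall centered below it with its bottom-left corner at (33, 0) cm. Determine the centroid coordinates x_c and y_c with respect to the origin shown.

x_c = 45.00 cm, y_c = 58.62 cm

web: A = 24 × 80 = 1920.00, centroid at (45.00, 40.00).
flange: A = 90 × 14 = 1260.00, centroid at (45.00, 87.00).
ΣA = 3180.00 cm², ΣAx_c = 143100.00 cm³, ΣAy_c = 186420.00 cm³.
x_c = 143100.00/3180.00 = 45.00 cm; y_c = 186420.00/3180.00 = 58.62 cm.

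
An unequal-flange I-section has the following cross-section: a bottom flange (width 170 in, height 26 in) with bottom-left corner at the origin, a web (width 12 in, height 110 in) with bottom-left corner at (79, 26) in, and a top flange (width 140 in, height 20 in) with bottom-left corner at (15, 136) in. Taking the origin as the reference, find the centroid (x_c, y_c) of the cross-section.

Part | A | x̄ᵢ | ȳᵢ | A·x̄ᵢ | A·ȳᵢ
bottom flange | 4420.00 | 85.00 | 13.00 | 375700.00 | 57460.00
web | 1320.00 | 85.00 | 81.00 | 112200.00 | 106920.00
top flange | 2800.00 | 85.00 | 146.00 | 238000.00 | 408800.00
Σ | 8540.00 |  |  | 725900.00 | 573180.00
x_c = 725900.00 / 8540.00 = 85.00 in
y_c = 573180.00 / 8540.00 = 67.12 in

x_c = 85.00 in, y_c = 67.12 in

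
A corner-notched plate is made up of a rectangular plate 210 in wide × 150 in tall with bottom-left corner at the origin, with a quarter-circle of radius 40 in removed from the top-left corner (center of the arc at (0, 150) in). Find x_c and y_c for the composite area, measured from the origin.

x_c = 108.66 in, y_c = 72.59 in

plate: A = 210 × 150 = 31500.00, centroid at (105.00, 75.00).
removed quarter-circle: A = −¼π·40² = -1256.64, centroid at (16.98, 133.02).
ΣA = 30243.36 in²
ΣAx_c = (31500.00)(105.00) + (-1256.64)(16.98) = 3286166.67 in³
ΣAy_c = (31500.00)(75.00) + (-1256.64)(133.02) = 2195337.77 in³
x_c = 3286166.67 / 30243.36 = 108.66 in
y_c = 2195337.77 / 30243.36 = 72.59 in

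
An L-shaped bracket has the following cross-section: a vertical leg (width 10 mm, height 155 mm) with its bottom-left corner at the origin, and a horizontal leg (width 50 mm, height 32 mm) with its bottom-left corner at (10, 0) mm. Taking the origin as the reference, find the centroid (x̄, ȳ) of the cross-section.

Part | A | x̄ᵢ | ȳᵢ | A·x̄ᵢ | A·ȳᵢ
vertical leg | 1550.00 | 5.00 | 77.50 | 7750.00 | 120125.00
horizontal leg | 1600.00 | 35.00 | 16.00 | 56000.00 | 25600.00
Σ | 3150.00 |  |  | 63750.00 | 145725.00
x̄ = 63750.00 / 3150.00 = 20.24 mm
ȳ = 145725.00 / 3150.00 = 46.26 mm

x̄ = 20.24 mm, ȳ = 46.26 mm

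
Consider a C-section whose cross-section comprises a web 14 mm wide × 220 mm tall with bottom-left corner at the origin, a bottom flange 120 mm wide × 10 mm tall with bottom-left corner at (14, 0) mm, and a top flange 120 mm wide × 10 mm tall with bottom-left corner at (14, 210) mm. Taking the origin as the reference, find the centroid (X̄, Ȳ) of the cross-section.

X̄ = 36.34 mm, Ȳ = 110.00 mm

web: A = 14 × 220 = 3080.00, centroid at (7.00, 110.00).
bottom flange: A = 120 × 10 = 1200.00, centroid at (74.00, 5.00).
top flange: A = 120 × 10 = 1200.00, centroid at (74.00, 215.00).
ΣA = 5480.00 mm², ΣAX̄ = 199160.00 mm³, ΣAȲ = 602800.00 mm³.
X̄ = 199160.00/5480.00 = 36.34 mm; Ȳ = 602800.00/5480.00 = 110.00 mm.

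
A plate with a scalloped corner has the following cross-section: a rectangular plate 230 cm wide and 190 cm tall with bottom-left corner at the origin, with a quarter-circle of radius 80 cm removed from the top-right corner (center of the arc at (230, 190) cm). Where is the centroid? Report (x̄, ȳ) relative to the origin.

plate: A = 230 × 190 = 43700.00, centroid at (115.00, 95.00).
removed quarter-circle: A = −¼π·80² = -5026.55, centroid at (196.05, 156.05).
ΣA = 38673.45 cm²
ΣAx̄ = (43700.00)(115.00) + (-5026.55)(196.05) = 4040060.57 cm³
ΣAȳ = (43700.00)(95.00) + (-5026.55)(156.05) = 3367122.50 cm³
x̄ = 4040060.57 / 38673.45 = 104.47 cm
ȳ = 3367122.50 / 38673.45 = 87.07 cm

x̄ = 104.47 cm, ȳ = 87.07 cm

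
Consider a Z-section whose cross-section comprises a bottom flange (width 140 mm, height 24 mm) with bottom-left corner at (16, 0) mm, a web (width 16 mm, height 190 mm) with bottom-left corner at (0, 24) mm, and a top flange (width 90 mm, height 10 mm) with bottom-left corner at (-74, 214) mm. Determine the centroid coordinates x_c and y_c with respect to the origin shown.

bottom flange: A = 140 × 24 = 3360.00, centroid at (86.00, 12.00).
web: A = 16 × 190 = 3040.00, centroid at (8.00, 119.00).
top flange: A = 90 × 10 = 900.00, centroid at (-29.00, 219.00).
ΣA = 7300.00 mm²
ΣAx_c = (3360.00)(86.00) + (3040.00)(8.00) + (900.00)(-29.00) = 287180.00 mm³
ΣAy_c = (3360.00)(12.00) + (3040.00)(119.00) + (900.00)(219.00) = 599180.00 mm³
x_c = 287180.00 / 7300.00 = 39.34 mm
y_c = 599180.00 / 7300.00 = 82.08 mm

x_c = 39.34 mm, y_c = 82.08 mm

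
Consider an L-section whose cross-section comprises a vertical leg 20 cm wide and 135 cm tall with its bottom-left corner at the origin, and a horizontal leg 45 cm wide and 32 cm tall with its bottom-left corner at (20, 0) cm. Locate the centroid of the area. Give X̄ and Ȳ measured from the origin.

X̄ = 21.30 cm, Ȳ = 49.59 cm

Part | A | x̄ᵢ | ȳᵢ | A·x̄ᵢ | A·ȳᵢ
vertical leg | 2700.00 | 10.00 | 67.50 | 27000.00 | 182250.00
horizontal leg | 1440.00 | 42.50 | 16.00 | 61200.00 | 23040.00
Σ | 4140.00 |  |  | 88200.00 | 205290.00
X̄ = 88200.00 / 4140.00 = 21.30 cm
Ȳ = 205290.00 / 4140.00 = 49.59 cm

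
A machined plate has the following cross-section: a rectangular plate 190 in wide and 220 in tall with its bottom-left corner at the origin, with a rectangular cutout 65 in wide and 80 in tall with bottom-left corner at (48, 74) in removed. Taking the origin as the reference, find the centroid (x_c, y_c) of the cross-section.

plate: A = 190 × 220 = 41800.00, centroid at (95.00, 110.00).
hole: A = −(65 × 80) = -5200.00, centroid at (80.50, 114.00).
ΣA = 36600.00 in², ΣAx_c = 3552400.00 in³, ΣAy_c = 4005200.00 in³.
x_c = 3552400.00/36600.00 = 97.06 in; y_c = 4005200.00/36600.00 = 109.43 in.

x_c = 97.06 in, y_c = 109.43 in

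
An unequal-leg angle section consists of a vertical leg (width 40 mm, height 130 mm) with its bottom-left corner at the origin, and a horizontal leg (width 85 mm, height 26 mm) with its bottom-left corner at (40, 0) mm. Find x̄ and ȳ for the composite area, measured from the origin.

x̄ = 38.64 mm, ȳ = 49.49 mm

Part | A | x̄ᵢ | ȳᵢ | A·x̄ᵢ | A·ȳᵢ
vertical leg | 5200.00 | 20.00 | 65.00 | 104000.00 | 338000.00
horizontal leg | 2210.00 | 82.50 | 13.00 | 182325.00 | 28730.00
Σ | 7410.00 |  |  | 286325.00 | 366730.00
x̄ = 286325.00 / 7410.00 = 38.64 mm
ȳ = 366730.00 / 7410.00 = 49.49 mm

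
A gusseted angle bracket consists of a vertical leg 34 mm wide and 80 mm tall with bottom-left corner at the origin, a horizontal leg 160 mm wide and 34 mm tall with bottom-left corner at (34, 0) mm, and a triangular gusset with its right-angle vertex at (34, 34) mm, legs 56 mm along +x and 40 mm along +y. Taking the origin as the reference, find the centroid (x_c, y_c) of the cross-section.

x_c = 78.17 mm, y_c = 27.40 mm

Part | A | x̄ᵢ | ȳᵢ | A·x̄ᵢ | A·ȳᵢ
vertical leg | 2720.00 | 17.00 | 40.00 | 46240.00 | 108800.00
horizontal leg | 5440.00 | 114.00 | 17.00 | 620160.00 | 92480.00
gusset | 1120.00 | 52.67 | 47.33 | 58986.67 | 53013.33
Σ | 9280.00 |  |  | 725386.67 | 254293.33
x_c = 725386.67 / 9280.00 = 78.17 mm
y_c = 254293.33 / 9280.00 = 27.40 mm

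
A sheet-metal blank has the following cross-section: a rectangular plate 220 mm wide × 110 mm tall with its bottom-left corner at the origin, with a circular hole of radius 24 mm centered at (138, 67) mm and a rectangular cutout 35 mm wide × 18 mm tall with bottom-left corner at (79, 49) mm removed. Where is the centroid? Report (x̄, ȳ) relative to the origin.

plate: A = 220 × 110 = 24200.00, centroid at (110.00, 55.00).
hole 1: A = −π·24² = -1809.56, centroid at (138.00, 67.00).
hole 2: A = −(35 × 18) = -630.00, centroid at (96.50, 58.00).
ΣA = 21760.44 mm²
ΣAx̄ = (24200.00)(110.00) + (-1809.56)(138.00) + (-630.00)(96.50) = 2351486.08 mm³
ΣAȳ = (24200.00)(55.00) + (-1809.56)(67.00) + (-630.00)(58.00) = 1173219.66 mm³
x̄ = 2351486.08 / 21760.44 = 108.06 mm
ȳ = 1173219.66 / 21760.44 = 53.92 mm

x̄ = 108.06 mm, ȳ = 53.92 mm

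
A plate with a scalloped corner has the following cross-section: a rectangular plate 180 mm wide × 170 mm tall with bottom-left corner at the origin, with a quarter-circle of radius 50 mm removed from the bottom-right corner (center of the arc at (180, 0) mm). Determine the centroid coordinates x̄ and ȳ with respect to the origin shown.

Part | A | x̄ᵢ | ȳᵢ | A·x̄ᵢ | A·ȳᵢ
plate | 30600.00 | 90.00 | 85.00 | 2754000.00 | 2601000.00
removed quarter-circle | -1963.50 | 158.78 | 21.22 | -311762.51 | -41666.67
Σ | 28636.50 |  |  | 2442237.49 | 2559333.33
x̄ = 2442237.49 / 28636.50 = 85.28 mm
ȳ = 2559333.33 / 28636.50 = 89.37 mm

x̄ = 85.28 mm, ȳ = 89.37 mm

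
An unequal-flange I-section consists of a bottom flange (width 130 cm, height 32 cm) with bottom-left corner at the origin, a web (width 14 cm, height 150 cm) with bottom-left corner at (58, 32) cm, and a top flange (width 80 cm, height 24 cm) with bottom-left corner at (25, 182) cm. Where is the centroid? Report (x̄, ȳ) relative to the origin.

bottom flange: A = 130 × 32 = 4160.00, centroid at (65.00, 16.00).
web: A = 14 × 150 = 2100.00, centroid at (65.00, 107.00).
top flange: A = 80 × 24 = 1920.00, centroid at (65.00, 194.00).
ΣA = 8180.00 cm², ΣAx̄ = 531700.00 cm³, ΣAȳ = 663740.00 cm³.
x̄ = 531700.00/8180.00 = 65.00 cm; ȳ = 663740.00/8180.00 = 81.14 cm.

x̄ = 65.00 cm, ȳ = 81.14 cm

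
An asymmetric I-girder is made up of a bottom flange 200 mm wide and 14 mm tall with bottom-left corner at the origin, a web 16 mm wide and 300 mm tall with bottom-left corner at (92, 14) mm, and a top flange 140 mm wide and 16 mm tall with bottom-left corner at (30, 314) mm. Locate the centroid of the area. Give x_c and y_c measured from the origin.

x_c = 100.00 mm, y_c = 155.29 mm

bottom flange: A = 200 × 14 = 2800.00, centroid at (100.00, 7.00).
web: A = 16 × 300 = 4800.00, centroid at (100.00, 164.00).
top flange: A = 140 × 16 = 2240.00, centroid at (100.00, 322.00).
ΣA = 9840.00 mm², ΣAx_c = 984000.00 mm³, ΣAy_c = 1528080.00 mm³.
x_c = 984000.00/9840.00 = 100.00 mm; y_c = 1528080.00/9840.00 = 155.29 mm.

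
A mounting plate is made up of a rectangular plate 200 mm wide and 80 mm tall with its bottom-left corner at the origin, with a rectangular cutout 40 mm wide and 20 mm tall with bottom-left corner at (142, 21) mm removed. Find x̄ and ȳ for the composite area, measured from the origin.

x̄ = 96.74 mm, ȳ = 40.47 mm

plate: A = 200 × 80 = 16000.00, centroid at (100.00, 40.00).
hole: A = −(40 × 20) = -800.00, centroid at (162.00, 31.00).
ΣA = 15200.00 mm²
ΣAx̄ = (16000.00)(100.00) + (-800.00)(162.00) = 1470400.00 mm³
ΣAȳ = (16000.00)(40.00) + (-800.00)(31.00) = 615200.00 mm³
x̄ = 1470400.00 / 15200.00 = 96.74 mm
ȳ = 615200.00 / 15200.00 = 40.47 mm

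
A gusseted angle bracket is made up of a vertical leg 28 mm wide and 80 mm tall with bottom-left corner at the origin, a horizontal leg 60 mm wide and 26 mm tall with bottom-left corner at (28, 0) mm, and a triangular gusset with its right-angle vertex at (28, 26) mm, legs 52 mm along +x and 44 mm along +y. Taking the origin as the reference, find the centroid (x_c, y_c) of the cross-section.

x_c = 35.13 mm, y_c = 31.63 mm

Part | A | x̄ᵢ | ȳᵢ | A·x̄ᵢ | A·ȳᵢ
vertical leg | 2240.00 | 14.00 | 40.00 | 31360.00 | 89600.00
horizontal leg | 1560.00 | 58.00 | 13.00 | 90480.00 | 20280.00
gusset | 1144.00 | 45.33 | 40.67 | 51861.33 | 46522.67
Σ | 4944.00 |  |  | 173701.33 | 156402.67
x_c = 173701.33 / 4944.00 = 35.13 mm
y_c = 156402.67 / 4944.00 = 31.63 mm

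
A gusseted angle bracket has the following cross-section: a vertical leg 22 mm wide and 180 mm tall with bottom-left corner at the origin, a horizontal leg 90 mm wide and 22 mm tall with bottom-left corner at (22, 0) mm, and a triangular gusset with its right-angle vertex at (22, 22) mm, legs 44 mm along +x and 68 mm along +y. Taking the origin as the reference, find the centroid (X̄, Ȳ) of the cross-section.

vertical leg: A = 22 × 180 = 3960.00, centroid at (11.00, 90.00).
horizontal leg: A = 90 × 22 = 1980.00, centroid at (67.00, 11.00).
gusset: A = ½·44·68 = 1496.00, centroid at (36.67, 44.67).
ΣA = 7436.00 mm², ΣAX̄ = 231073.33 mm³, ΣAȲ = 445001.33 mm³.
X̄ = 231073.33/7436.00 = 31.07 mm; Ȳ = 445001.33/7436.00 = 59.84 mm.

X̄ = 31.07 mm, Ȳ = 59.84 mm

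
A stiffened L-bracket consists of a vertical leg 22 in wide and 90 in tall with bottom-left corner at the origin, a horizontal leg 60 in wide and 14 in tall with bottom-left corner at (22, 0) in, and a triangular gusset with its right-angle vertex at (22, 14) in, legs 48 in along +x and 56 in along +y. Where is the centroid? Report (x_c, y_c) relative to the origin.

vertical leg: A = 22 × 90 = 1980.00, centroid at (11.00, 45.00).
horizontal leg: A = 60 × 14 = 840.00, centroid at (52.00, 7.00).
gusset: A = ½·48·56 = 1344.00, centroid at (38.00, 32.67).
ΣA = 4164.00 in², ΣAx_c = 116532.00 in³, ΣAy_c = 138884.00 in³.
x_c = 116532.00/4164.00 = 27.99 in; y_c = 138884.00/4164.00 = 33.35 in.

x_c = 27.99 in, y_c = 33.35 in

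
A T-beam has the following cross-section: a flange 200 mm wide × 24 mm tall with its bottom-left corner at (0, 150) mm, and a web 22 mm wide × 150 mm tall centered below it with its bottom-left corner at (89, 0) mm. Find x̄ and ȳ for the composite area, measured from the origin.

Part | A | x̄ᵢ | ȳᵢ | A·x̄ᵢ | A·ȳᵢ
web | 3300.00 | 100.00 | 75.00 | 330000.00 | 247500.00
flange | 4800.00 | 100.00 | 162.00 | 480000.00 | 777600.00
Σ | 8100.00 |  |  | 810000.00 | 1025100.00
x̄ = 810000.00 / 8100.00 = 100.00 mm
ȳ = 1025100.00 / 8100.00 = 126.56 mm

x̄ = 100.00 mm, ȳ = 126.56 mm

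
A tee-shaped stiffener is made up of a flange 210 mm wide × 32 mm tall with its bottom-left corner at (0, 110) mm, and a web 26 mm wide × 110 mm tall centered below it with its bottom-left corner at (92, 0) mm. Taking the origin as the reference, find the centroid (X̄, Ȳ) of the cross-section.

X̄ = 105.00 mm, Ȳ = 104.80 mm

Part | A | x̄ᵢ | ȳᵢ | A·x̄ᵢ | A·ȳᵢ
web | 2860.00 | 105.00 | 55.00 | 300300.00 | 157300.00
flange | 6720.00 | 105.00 | 126.00 | 705600.00 | 846720.00
Σ | 9580.00 |  |  | 1005900.00 | 1004020.00
X̄ = 1005900.00 / 9580.00 = 105.00 mm
Ȳ = 1004020.00 / 9580.00 = 104.80 mm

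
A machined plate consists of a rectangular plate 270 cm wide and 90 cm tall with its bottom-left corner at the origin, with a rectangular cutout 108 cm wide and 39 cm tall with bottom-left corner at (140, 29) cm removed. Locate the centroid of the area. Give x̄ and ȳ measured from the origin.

plate: A = 270 × 90 = 24300.00, centroid at (135.00, 45.00).
hole: A = −(108 × 39) = -4212.00, centroid at (194.00, 48.50).
ΣA = 20088.00 cm², ΣAx̄ = 2463372.00 cm³, ΣAȳ = 889218.00 cm³.
x̄ = 2463372.00/20088.00 = 122.63 cm; ȳ = 889218.00/20088.00 = 44.27 cm.

x̄ = 122.63 cm, ȳ = 44.27 cm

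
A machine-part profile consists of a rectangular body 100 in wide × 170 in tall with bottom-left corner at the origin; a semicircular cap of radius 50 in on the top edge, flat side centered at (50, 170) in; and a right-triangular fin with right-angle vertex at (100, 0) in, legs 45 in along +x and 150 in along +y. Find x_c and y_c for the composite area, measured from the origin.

rectangular body: A = 100 × 170 = 17000.00, centroid at (50.00, 85.00).
semicircular top: A = ½π·50² = 3926.99, centroid at (50.00, 191.22).
triangular fin: A = ½·45·150 = 3375.00, centroid at (115.00, 50.00).
ΣA = 24301.99 in²
ΣAx_c = (17000.00)(50.00) + (3926.99)(50.00) + (3375.00)(115.00) = 1434474.54 in³
ΣAy_c = (17000.00)(85.00) + (3926.99)(191.22) + (3375.00)(50.00) = 2364671.77 in³
x_c = 1434474.54 / 24301.99 = 59.03 in
y_c = 2364671.77 / 24301.99 = 97.30 in

x_c = 59.03 in, y_c = 97.30 in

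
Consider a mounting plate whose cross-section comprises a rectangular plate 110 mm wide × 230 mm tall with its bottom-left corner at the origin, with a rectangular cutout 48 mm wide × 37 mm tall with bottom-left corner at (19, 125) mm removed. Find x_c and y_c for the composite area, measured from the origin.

plate: A = 110 × 230 = 25300.00, centroid at (55.00, 115.00).
hole: A = −(48 × 37) = -1776.00, centroid at (43.00, 143.50).
ΣA = 23524.00 mm², ΣAx_c = 1315132.00 mm³, ΣAy_c = 2654644.00 mm³.
x_c = 1315132.00/23524.00 = 55.91 mm; y_c = 2654644.00/23524.00 = 112.85 mm.

x_c = 55.91 mm, y_c = 112.85 mm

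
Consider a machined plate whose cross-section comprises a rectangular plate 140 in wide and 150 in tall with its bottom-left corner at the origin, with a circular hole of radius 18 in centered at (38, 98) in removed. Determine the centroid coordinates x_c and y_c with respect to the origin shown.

x_c = 71.63 in, y_c = 73.83 in

Part | A | x̄ᵢ | ȳᵢ | A·x̄ᵢ | A·ȳᵢ
plate | 21000.00 | 70.00 | 75.00 | 1470000.00 | 1575000.00
hole | -1017.88 | 38.00 | 98.00 | -38679.29 | -99751.85
Σ | 19982.12 |  |  | 1431320.71 | 1475248.15
x_c = 1431320.71 / 19982.12 = 71.63 in
y_c = 1475248.15 / 19982.12 = 73.83 in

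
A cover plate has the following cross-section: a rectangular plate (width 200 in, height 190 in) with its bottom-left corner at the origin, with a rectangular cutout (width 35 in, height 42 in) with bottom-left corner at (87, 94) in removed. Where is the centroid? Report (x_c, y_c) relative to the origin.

x_c = 99.82 in, y_c = 94.20 in

plate: A = 200 × 190 = 38000.00, centroid at (100.00, 95.00).
hole: A = −(35 × 42) = -1470.00, centroid at (104.50, 115.00).
ΣA = 36530.00 in²
ΣAx_c = (38000.00)(100.00) + (-1470.00)(104.50) = 3646385.00 in³
ΣAy_c = (38000.00)(95.00) + (-1470.00)(115.00) = 3440950.00 in³
x_c = 3646385.00 / 36530.00 = 99.82 in
y_c = 3440950.00 / 36530.00 = 94.20 in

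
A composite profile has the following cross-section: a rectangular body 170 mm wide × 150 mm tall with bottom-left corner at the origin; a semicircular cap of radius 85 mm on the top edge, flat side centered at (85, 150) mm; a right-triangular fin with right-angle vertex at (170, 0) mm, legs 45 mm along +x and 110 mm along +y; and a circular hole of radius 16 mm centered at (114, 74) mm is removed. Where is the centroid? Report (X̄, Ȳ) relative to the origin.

X̄ = 90.82 mm, Ȳ = 105.28 mm

rectangular body: A = 170 × 150 = 25500.00, centroid at (85.00, 75.00).
semicircular top: A = ½π·85² = 11349.00, centroid at (85.00, 186.08).
triangular fin: A = ½·45·110 = 2475.00, centroid at (185.00, 36.67).
hole: A = −π·16² = -804.25, centroid at (114.00, 74.00).
ΣA = 38519.76 mm², ΣAX̄ = 3498356.05 mm³, ΣAȲ = 4055502.85 mm³.
X̄ = 3498356.05/38519.76 = 90.82 mm; Ȳ = 4055502.85/38519.76 = 105.28 mm.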